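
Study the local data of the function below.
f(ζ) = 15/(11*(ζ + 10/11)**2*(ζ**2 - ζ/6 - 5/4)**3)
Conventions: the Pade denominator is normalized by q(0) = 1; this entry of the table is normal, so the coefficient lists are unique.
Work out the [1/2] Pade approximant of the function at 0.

Taylor coefficients needed (expand at 0): a_0 = -528/625, a_1 = 6864/3125, a_2 = -18524/3125, a_3 = 8075056/703125.
Write the denominator as Q(ζ) = 1 + q1*ζ + q2*ζ^2. Requiring Q*f - P = O(ζ^4) with deg P <= 1 kills the coefficients of ζ^2..ζ^3 in Q*f:
  ζ^2: a_2 + q1*a_1 + q2*a_0 = 0, i.e. -18524/3125 + (6864/3125)*q1 + (-528/625)*q2 = 0.
  ζ^3: a_3 + q1*a_2 + q2*a_1 = 0, i.e. 8075056/703125 + (-18524/3125)*q1 + (6864/3125)*q2 = 0.
Solving this linear system: q1 = -62761/3465, q2 = -3749827/69300.
The numerator is Q*f truncated at degree 1: P0 = a_0 = -528/625; P1 = a_1 + q1*a_0 = 229664/13125.

The Pade approximant has numerator coefficients [-528/625, 229664/13125]; denominator coefficients [1, -62761/3465, -3749827/69300].


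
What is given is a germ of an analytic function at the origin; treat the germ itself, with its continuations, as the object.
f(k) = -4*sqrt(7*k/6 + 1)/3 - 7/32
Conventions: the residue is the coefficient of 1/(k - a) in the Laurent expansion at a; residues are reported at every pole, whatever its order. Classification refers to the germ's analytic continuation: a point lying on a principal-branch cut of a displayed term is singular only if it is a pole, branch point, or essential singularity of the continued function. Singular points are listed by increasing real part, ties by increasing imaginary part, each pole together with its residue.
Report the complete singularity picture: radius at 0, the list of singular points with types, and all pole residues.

Branch term (-4/3)*sqrt(1 - k/(-6/7)): its argument vanishes at k = -6/7, a square-root branch point, modulus 6/7.
The radius of convergence is the smallest modulus among the singular points: 6/7.

Radius of convergence at 0: 6/7.
At -6/7: an algebraic (square-root) branch point.


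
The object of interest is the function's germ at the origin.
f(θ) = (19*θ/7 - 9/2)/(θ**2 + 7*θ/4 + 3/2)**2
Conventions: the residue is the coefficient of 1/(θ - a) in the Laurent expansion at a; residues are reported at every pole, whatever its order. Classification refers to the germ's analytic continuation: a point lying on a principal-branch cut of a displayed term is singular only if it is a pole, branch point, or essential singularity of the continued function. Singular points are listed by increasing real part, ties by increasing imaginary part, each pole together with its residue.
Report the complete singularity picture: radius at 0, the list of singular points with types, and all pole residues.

Radius of convergence at 0: (1/2)*sqrt(6).
At (-7/8) - ((1/8)*sqrt(47))*i: a pole of order 2; residue -((880/2209)*sqrt(47))*i.
At (-7/8) + ((1/8)*sqrt(47))*i: a pole of order 2; residue ((880/2209)*sqrt(47))*i.

Denominator factor (θ**2 + 7*θ/4 + 3/2)^2: discriminant -47/16, complex-conjugate roots (-7/8) + ((1/8)*sqrt(47))*i and (-7/8) - ((1/8)*sqrt(47))*i; poles of order 2, moduli (1/2)*sqrt(6) and (1/2)*sqrt(6).
The radius of convergence is the smallest modulus among the singular points: (1/2)*sqrt(6).
The factor θ**2 + 7*θ/4 + 3/2 splits as (θ - a)(θ - a') with a = (-7/8) - ((1/8)*sqrt(47))*i, a' = (-7/8) + ((1/8)*sqrt(47))*i. At the order-2 pole a set g(θ) = (θ - a)^2*f(θ) = [19*θ/7 - 9/2] / (θ - a')^2.
Order-2 pole: residue = g'(a); g'((-7/8) - ((1/8)*sqrt(47))*i) = -((880/2209)*sqrt(47))*i, so the residue is -((880/2209)*sqrt(47))*i.
The factor θ**2 + 7*θ/4 + 3/2 splits as (θ - a)(θ - a') with a = (-7/8) + ((1/8)*sqrt(47))*i, a' = (-7/8) - ((1/8)*sqrt(47))*i. At the order-2 pole a set g(θ) = (θ - a)^2*f(θ) = [19*θ/7 - 9/2] / (θ - a')^2.
Order-2 pole: residue = g'(a); g'((-7/8) + ((1/8)*sqrt(47))*i) = ((880/2209)*sqrt(47))*i, so the residue is ((880/2209)*sqrt(47))*i.
List the singular points by increasing real part (a conjugate pair: the negative imaginary part first).


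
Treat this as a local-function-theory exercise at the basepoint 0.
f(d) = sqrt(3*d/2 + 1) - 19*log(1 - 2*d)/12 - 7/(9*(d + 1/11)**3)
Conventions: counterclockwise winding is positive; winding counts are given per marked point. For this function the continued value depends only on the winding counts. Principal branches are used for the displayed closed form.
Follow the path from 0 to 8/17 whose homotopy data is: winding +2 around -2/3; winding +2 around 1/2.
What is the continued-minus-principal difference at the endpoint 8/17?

The rational part is single-valued and drops out of the difference; each branch term changes only by its own monodromy.
(1)*sqrt(1 - d/(-2/3)): winding +2 is even, the square root returns to the same sheet, contribution 0.
(-19/12)*log(1 - d/(1/2)): each positive loop around 1/2 adds 2*pi*i to the log, so winding +2 contributes (-19/12)*(2)*2*pi*i = -(19/3)*pi*i.
Summing the contributions at d = 8/17 gives -(19/3)*pi*i.

Continued minus principal equals -(19/3)*pi*i.


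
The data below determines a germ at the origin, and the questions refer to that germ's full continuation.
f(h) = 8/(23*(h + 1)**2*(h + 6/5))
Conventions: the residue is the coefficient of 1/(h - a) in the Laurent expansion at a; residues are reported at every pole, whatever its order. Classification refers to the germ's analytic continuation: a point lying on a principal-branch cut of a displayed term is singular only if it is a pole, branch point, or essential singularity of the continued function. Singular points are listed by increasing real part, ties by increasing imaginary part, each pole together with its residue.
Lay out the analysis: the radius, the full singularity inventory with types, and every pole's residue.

Denominator factor (h + 1)^2: pole of order 2 at -1, modulus 1.
Denominator factor (h + 6/5): pole of order 1 at -6/5, modulus 6/5.
The radius of convergence is the smallest modulus among the singular points: 1.
At the order-1 pole -6/5 set g(h) = (h - (-6/5))*f(h) = 8/(23*(h + 1)**2).
Simple pole: residue = g(a) at a = -6/5, which is 200/23.
At the order-2 pole -1 set g(h) = (h - (-1))^2*f(h) = 8/(23*(h + 6/5)).
Order-2 pole: residue = g'(a); g'(-1) = -200/23, so the residue is -200/23.
List the singular points by increasing real part (a conjugate pair: the negative imaginary part first).

Radius of convergence at 0: 1.
At -6/5: a pole of order 1; residue 200/23.
At -1: a pole of order 2; residue -200/23.


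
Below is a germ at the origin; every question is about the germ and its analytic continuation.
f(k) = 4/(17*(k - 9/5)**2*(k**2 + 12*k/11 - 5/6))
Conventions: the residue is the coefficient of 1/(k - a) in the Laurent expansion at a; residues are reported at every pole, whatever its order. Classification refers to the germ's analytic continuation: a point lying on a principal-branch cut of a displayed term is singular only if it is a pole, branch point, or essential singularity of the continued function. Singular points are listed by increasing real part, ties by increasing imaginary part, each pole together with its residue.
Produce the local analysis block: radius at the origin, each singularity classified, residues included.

Denominator factor (k**2 + 12*k/11 - 5/6): discriminant 1642/363, real irrational roots -6/11 + (1/66)*sqrt(4926) and -6/11 - (1/66)*sqrt(4926); poles of order 1, moduli -6/11 + (1/66)*sqrt(4926) and 6/11 + (1/66)*sqrt(4926).
Denominator factor (k - 9/5)^2: pole of order 2 at 9/5, modulus 9/5.
The radius of convergence is the smallest modulus among the singular points: -6/11 + (1/66)*sqrt(4926).
The factor k**2 + 12*k/11 - 5/6 splits as (k - a)(k - a') with a = -6/11 - (1/66)*sqrt(4926), a' = -6/11 + (1/66)*sqrt(4926). At the order-1 pole a set g(k) = (k - a)*f(k) = [4/(17*(k - 9/5)**2)] / (k - a').
Simple pole: residue = g(a) at a = -6/11 - (1/66)*sqrt(4926), which is 25542000/883974857 - (397224300/725743357597)*sqrt(4926).
The factor k**2 + 12*k/11 - 5/6 splits as (k - a)(k - a') with a = -6/11 + (1/66)*sqrt(4926), a' = -6/11 - (1/66)*sqrt(4926). At the order-1 pole a set g(k) = (k - a)*f(k) = [4/(17*(k - 9/5)**2)] / (k - a').
Simple pole: residue = g(a) at a = -6/11 + (1/66)*sqrt(4926), which is 25542000/883974857 + (397224300/725743357597)*sqrt(4926).
At the order-2 pole 9/5 set g(k) = (k - (9/5))^2*f(k) = 4/(17*(k**2 + 12*k/11 - 5/6)).
Order-2 pole: residue = g'(a); g'(9/5) = -51084000/883974857, so the residue is -51084000/883974857.
List the singular points by increasing real part (a conjugate pair: the negative imaginary part first).

Radius of convergence at 0: -6/11 + (1/66)*sqrt(4926).
At -6/11 - (1/66)*sqrt(4926): a pole of order 1; residue 25542000/883974857 - (397224300/725743357597)*sqrt(4926).
At -6/11 + (1/66)*sqrt(4926): a pole of order 1; residue 25542000/883974857 + (397224300/725743357597)*sqrt(4926).
At 9/5: a pole of order 2; residue -51084000/883974857.


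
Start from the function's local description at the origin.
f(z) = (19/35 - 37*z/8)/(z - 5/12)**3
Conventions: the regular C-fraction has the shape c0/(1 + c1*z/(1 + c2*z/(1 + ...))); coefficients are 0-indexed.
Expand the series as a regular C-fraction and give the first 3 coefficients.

The regular C-fraction coefficients are [-32832/4375, 1003/760, -16475353/762280].

Taylor coefficients (expand at 0): a_0 = -32832/4375, a_1 = 216648/21875, a_2 = 21982752/109375.
c0 = a_0 = -32832/4375. Peel one level at a time: if S = 1 + c*z/S' with S'(0) = 1, then c is the z-coefficient of S and S' = c*z/(S - 1).
S_1 = c0/f = 1 + (1003/760)*z + (16475353/577600)*z^2 + ...; c1 = 1003/760.
S_2 = c1*z/(S_1 - 1) = 1 + (-16475353/762280)*z + ...; c2 = -16475353/762280.


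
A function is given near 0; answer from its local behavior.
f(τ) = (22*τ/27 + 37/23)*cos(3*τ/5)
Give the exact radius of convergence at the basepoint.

The radius of convergence is infinite.

The factor cos(3*τ/5) is entire and contributes no finite singular point.
The polynomial part has no poles.
No finite singular points: the Taylor series at 0 converges everywhere.


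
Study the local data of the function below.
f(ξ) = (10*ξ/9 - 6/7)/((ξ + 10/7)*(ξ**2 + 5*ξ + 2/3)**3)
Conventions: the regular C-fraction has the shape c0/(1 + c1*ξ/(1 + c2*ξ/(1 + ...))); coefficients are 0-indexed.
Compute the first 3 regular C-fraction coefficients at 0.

Taylor coefficients (expand at 0): a_0 = -81/40, a_1 = 9921/200, a_2 = -768111/1000.
c0 = a_0 = -81/40. Peel one level at a time: if S = 1 + c*ξ/S' with S'(0) = 1, then c is the ξ-coefficient of S and S' = c*ξ/(S - 1).
S_1 = c0/f = 1 + (3307/135)*ξ + (160930/729)*ξ^2 + ...; c1 = 3307/135.
S_2 = c1*ξ/(S_1 - 1) = 1 + (-804650/89289)*ξ + ...; c2 = -804650/89289.

The regular C-fraction coefficients are [-81/40, 3307/135, -804650/89289].


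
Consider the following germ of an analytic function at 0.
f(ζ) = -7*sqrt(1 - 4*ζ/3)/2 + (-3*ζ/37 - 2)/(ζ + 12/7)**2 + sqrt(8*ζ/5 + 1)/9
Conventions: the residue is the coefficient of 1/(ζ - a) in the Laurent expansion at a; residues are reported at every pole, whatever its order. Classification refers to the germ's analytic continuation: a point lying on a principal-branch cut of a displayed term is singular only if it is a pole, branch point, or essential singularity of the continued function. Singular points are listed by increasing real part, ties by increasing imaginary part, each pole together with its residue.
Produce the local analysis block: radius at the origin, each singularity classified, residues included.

Radius of convergence at 0: 5/8.
At -12/7: a pole of order 2; residue -3/37.
At -5/8: an algebraic (square-root) branch point.
At 3/4: an algebraic (square-root) branch point.

Denominator factor (ζ + 12/7)^2: pole of order 2 at -12/7, modulus 12/7.
Branch term (1/9)*sqrt(1 - ζ/(-5/8)): its argument vanishes at ζ = -5/8, a square-root branch point, modulus 5/8.
Branch term (-7/2)*sqrt(1 - ζ/(3/4)): its argument vanishes at ζ = 3/4, a square-root branch point, modulus 3/4.
The radius of convergence is the smallest modulus among the singular points: 5/8.
The branch terms are analytic at -12/7 and contribute nothing to the residue; only the rational part matters.
At the order-2 pole -12/7 set g(ζ) = (ζ - (-12/7))^2*(rational part) = -3*ζ/37 - 2.
Order-2 pole: residue = g'(a); g'(-12/7) = -3/37, so the residue is -3/37.
List the singular points by increasing real part (a conjugate pair: the negative imaginary part first).


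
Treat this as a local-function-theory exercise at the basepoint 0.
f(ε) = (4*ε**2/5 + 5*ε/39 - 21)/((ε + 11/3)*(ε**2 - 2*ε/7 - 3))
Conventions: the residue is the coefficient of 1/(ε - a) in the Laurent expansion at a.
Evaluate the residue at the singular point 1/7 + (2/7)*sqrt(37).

The residue is 20381/23530 - (39547/133940)*sqrt(37).

The factor ε**2 - 2*ε/7 - 3 splits as (ε - a)(ε - a') with a = 1/7 + (2/7)*sqrt(37), a' = 1/7 - (2/7)*sqrt(37). At the order-1 pole a set g(ε) = (ε - a)*f(ε) = [(4*ε**2/5 + 5*ε/39 - 21)/(ε + 11/3)] / (ε - a').
Simple pole: residue = g(a) at a = 1/7 + (2/7)*sqrt(37), which is 20381/23530 - (39547/133940)*sqrt(37).


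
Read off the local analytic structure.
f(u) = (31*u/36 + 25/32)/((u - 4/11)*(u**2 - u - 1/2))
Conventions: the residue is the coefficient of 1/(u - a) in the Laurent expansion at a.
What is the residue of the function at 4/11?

The residue is -38137/25488.

At the order-1 pole 4/11 set g(u) = (u - (4/11))*f(u) = (31*u/36 + 25/32)/(u**2 - u - 1/2).
Simple pole: residue = g(a) at a = 4/11, which is -38137/25488.


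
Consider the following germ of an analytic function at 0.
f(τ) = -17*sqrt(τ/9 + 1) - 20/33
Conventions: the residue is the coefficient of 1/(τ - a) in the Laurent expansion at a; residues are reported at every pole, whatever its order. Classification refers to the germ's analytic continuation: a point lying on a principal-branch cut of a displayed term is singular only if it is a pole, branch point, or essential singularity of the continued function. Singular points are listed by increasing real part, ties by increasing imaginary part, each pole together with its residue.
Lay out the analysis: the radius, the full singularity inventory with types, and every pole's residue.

Radius of convergence at 0: 9.
At -9: an algebraic (square-root) branch point.

Branch term (-17)*sqrt(1 - τ/(-9)): its argument vanishes at τ = -9, a square-root branch point, modulus 9.
The radius of convergence is the smallest modulus among the singular points: 9.


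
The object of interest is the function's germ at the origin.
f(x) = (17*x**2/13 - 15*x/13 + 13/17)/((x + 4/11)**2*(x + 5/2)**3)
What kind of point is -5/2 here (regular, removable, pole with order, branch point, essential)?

The point is a pole of order 3.

The denominator factor x + 5/2 vanishes at -5/2 and appears to the power 3; the numerator there equals 10451/884, nonzero, and no other factor vanishes.
Hence a pole whose order is the multiplicity, 3.


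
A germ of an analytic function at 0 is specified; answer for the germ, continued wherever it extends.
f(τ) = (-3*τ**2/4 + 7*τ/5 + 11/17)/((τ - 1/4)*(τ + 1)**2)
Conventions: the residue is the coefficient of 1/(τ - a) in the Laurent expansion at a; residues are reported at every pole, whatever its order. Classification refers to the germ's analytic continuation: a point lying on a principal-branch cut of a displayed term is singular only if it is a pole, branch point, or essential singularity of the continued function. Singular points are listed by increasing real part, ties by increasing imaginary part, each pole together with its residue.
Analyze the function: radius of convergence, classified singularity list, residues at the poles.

Radius of convergence at 0: 1/4.
At -1: a pole of order 2; residue -2886/2125.
At 1/4: a pole of order 1; residue 5169/8500.

Denominator factor (τ + 1)^2: pole of order 2 at -1, modulus 1.
Denominator factor (τ - 1/4): pole of order 1 at 1/4, modulus 1/4.
The radius of convergence is the smallest modulus among the singular points: 1/4.
At the order-2 pole -1 set g(τ) = (τ - (-1))^2*f(τ) = (-3*τ**2/4 + 7*τ/5 + 11/17)/(τ - 1/4).
Order-2 pole: residue = g'(a); g'(-1) = -2886/2125, so the residue is -2886/2125.
At the order-1 pole 1/4 set g(τ) = (τ - (1/4))*f(τ) = (-3*τ**2/4 + 7*τ/5 + 11/17)/(τ + 1)**2.
Simple pole: residue = g(a) at a = 1/4, which is 5169/8500.
List the singular points by increasing real part (a conjugate pair: the negative imaginary part first).


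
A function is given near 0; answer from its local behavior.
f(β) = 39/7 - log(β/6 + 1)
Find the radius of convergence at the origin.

The radius of convergence is 6.

Branch term (-1)*log(1 - β/(-6)): its argument vanishes at β = -6, a logarithmic branch point, modulus 6.
The radius of convergence is the smallest modulus among the singular points: 6.


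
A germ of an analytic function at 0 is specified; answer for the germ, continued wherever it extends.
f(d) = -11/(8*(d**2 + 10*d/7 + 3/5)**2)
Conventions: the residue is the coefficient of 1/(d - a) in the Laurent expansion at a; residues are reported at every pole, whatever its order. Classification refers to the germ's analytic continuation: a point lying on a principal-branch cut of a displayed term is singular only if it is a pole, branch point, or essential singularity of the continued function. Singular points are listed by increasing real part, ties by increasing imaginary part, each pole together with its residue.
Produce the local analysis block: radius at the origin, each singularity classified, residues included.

Denominator factor (d**2 + 10*d/7 + 3/5)^2: discriminant -88/245, complex-conjugate roots (-5/7) + ((1/35)*sqrt(110))*i and (-5/7) - ((1/35)*sqrt(110))*i; poles of order 2, moduli (1/5)*sqrt(15) and (1/5)*sqrt(15).
The radius of convergence is the smallest modulus among the singular points: (1/5)*sqrt(15).
The factor d**2 + 10*d/7 + 3/5 splits as (d - a)(d - a') with a = (-5/7) - ((1/35)*sqrt(110))*i, a' = (-5/7) + ((1/35)*sqrt(110))*i. At the order-2 pole a set g(d) = (d - a)^2*f(d) = [-11/8] / (d - a')^2.
Order-2 pole: residue = g'(a); g'((-5/7) - ((1/35)*sqrt(110))*i) = -((1715/1408)*sqrt(110))*i, so the residue is -((1715/1408)*sqrt(110))*i.
The factor d**2 + 10*d/7 + 3/5 splits as (d - a)(d - a') with a = (-5/7) + ((1/35)*sqrt(110))*i, a' = (-5/7) - ((1/35)*sqrt(110))*i. At the order-2 pole a set g(d) = (d - a)^2*f(d) = [-11/8] / (d - a')^2.
Order-2 pole: residue = g'(a); g'((-5/7) + ((1/35)*sqrt(110))*i) = ((1715/1408)*sqrt(110))*i, so the residue is ((1715/1408)*sqrt(110))*i.
List the singular points by increasing real part (a conjugate pair: the negative imaginary part first).

Radius of convergence at 0: (1/5)*sqrt(15).
At (-5/7) - ((1/35)*sqrt(110))*i: a pole of order 2; residue -((1715/1408)*sqrt(110))*i.
At (-5/7) + ((1/35)*sqrt(110))*i: a pole of order 2; residue ((1715/1408)*sqrt(110))*i.


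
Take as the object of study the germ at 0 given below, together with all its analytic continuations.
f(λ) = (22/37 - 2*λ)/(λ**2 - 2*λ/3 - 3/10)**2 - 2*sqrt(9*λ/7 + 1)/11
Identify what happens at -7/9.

The term (-2/11)*sqrt(1 - λ/(-7/9)) has argument 1 - -7/9/(-7/9) = 0 at -7/9: a square-root (algebraic, two-sheeted) branch point; the remaining terms are analytic or single-valued there.

The point is an algebraic (square-root) branch point.


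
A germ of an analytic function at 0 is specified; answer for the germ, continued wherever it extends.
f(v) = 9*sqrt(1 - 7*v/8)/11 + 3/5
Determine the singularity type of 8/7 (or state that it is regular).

The point is an algebraic (square-root) branch point.

The term (9/11)*sqrt(1 - v/(8/7)) has argument 1 - 8/7/(8/7) = 0 at 8/7: a square-root (algebraic, two-sheeted) branch point; the remaining terms are analytic or single-valued there.


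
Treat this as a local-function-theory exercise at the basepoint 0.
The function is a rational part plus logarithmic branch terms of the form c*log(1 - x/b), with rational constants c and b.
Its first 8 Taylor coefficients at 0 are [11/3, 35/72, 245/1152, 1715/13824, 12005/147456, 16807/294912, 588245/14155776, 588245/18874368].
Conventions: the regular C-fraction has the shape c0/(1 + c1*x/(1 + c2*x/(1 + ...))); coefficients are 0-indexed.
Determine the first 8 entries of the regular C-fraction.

The regular C-fraction coefficients are [11/3, -35/264, -161/528, -77/368, -21/92, -161/720, -77/360, -81/352].

Taylor coefficients (read off): a_0 = 11/3, a_1 = 35/72, a_2 = 245/1152, a_3 = 1715/13824, a_4 = 12005/147456, a_5 = 16807/294912, a_6 = 588245/14155776, a_7 = 588245/18874368.
c0 = a_0 = 11/3. Peel one level at a time: if S = 1 + c*x/S' with S'(0) = 1, then c is the x-coefficient of S and S' = c*x/(S - 1).
S_1 = c0/f = 1 + (-35/264)*x + (-5635/139392)*x^2 + ...; c1 = -35/264.
S_2 = c1*x/(S_1 - 1) = 1 + (-161/528)*x + (-49/768)*x^2 + ...; c2 = -161/528.
S_3 = c2*x/(S_2 - 1) = 1 + (-77/368)*x + (-1617/33856)*x^2 + ...; c3 = -77/368.
S_4 = c3*x/(S_3 - 1) = 1 + (-21/92)*x + (-49/960)*x^2 + ...; c4 = -21/92.
S_5 = c4*x/(S_4 - 1) = 1 + (-161/720)*x + (-12397/259200)*x^2 + ...; c5 = -161/720.
S_6 = c5*x/(S_5 - 1) = 1 + (-77/360)*x + (-63/1280)*x^2 + ...; c6 = -77/360.
S_7 = c6*x/(S_6 - 1) = 1 + (-81/352)*x + ...; c7 = -81/352.


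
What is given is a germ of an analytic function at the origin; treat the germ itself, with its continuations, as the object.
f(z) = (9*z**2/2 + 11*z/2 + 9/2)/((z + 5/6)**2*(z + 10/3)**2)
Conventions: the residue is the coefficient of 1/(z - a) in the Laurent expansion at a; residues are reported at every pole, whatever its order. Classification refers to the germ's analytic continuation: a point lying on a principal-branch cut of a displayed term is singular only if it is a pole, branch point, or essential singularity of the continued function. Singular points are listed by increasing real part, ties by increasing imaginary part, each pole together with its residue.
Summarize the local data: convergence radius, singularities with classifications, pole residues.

Radius of convergence at 0: 5/6.
At -10/3: a pole of order 2; residue 266/375.
At -5/6: a pole of order 2; residue -266/375.

Denominator factor (z + 5/6)^2: pole of order 2 at -5/6, modulus 5/6.
Denominator factor (z + 10/3)^2: pole of order 2 at -10/3, modulus 10/3.
The radius of convergence is the smallest modulus among the singular points: 5/6.
At the order-2 pole -10/3 set g(z) = (z - (-10/3))^2*f(z) = (9*z**2/2 + 11*z/2 + 9/2)/(z + 5/6)**2.
Order-2 pole: residue = g'(a); g'(-10/3) = 266/375, so the residue is 266/375.
At the order-2 pole -5/6 set g(z) = (z - (-5/6))^2*f(z) = (9*z**2/2 + 11*z/2 + 9/2)/(z + 10/3)**2.
Order-2 pole: residue = g'(a); g'(-5/6) = -266/375, so the residue is -266/375.
List the singular points by increasing real part (a conjugate pair: the negative imaginary part first).


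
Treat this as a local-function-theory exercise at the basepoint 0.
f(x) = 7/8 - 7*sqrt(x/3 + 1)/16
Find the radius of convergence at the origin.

The radius of convergence is 3.

Branch term (-7/16)*sqrt(1 - x/(-3)): its argument vanishes at x = -3, a square-root branch point, modulus 3.
The radius of convergence is the smallest modulus among the singular points: 3.


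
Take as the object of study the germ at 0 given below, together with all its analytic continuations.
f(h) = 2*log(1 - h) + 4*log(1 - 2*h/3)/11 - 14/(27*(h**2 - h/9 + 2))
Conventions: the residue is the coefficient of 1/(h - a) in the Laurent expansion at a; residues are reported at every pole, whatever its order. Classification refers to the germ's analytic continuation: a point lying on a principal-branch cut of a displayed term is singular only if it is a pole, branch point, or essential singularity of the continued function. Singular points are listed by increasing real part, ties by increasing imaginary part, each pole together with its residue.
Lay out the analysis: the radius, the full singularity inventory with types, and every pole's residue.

Radius of convergence at 0: 1.
At (1/18) - ((1/18)*sqrt(647))*i: a pole of order 1; residue -((14/1941)*sqrt(647))*i.
At (1/18) + ((1/18)*sqrt(647))*i: a pole of order 1; residue ((14/1941)*sqrt(647))*i.
At 1: a logarithmic branch point.
At 3/2: a logarithmic branch point.

Denominator factor (h**2 - h/9 + 2): discriminant -647/81, complex-conjugate roots (1/18) + ((1/18)*sqrt(647))*i and (1/18) - ((1/18)*sqrt(647))*i; poles of order 1, moduli sqrt(2) and sqrt(2).
Branch term (2)*log(1 - h/(1)): its argument vanishes at h = 1, a logarithmic branch point, modulus 1.
Branch term (4/11)*log(1 - h/(3/2)): its argument vanishes at h = 3/2, a logarithmic branch point, modulus 3/2.
The radius of convergence is the smallest modulus among the singular points: 1.
The branch terms are analytic at (1/18) - ((1/18)*sqrt(647))*i and contribute nothing to the residue; only the rational part matters.
The factor h**2 - h/9 + 2 splits as (h - a)(h - a') with a = (1/18) - ((1/18)*sqrt(647))*i, a' = (1/18) + ((1/18)*sqrt(647))*i. At the order-1 pole a set g(h) = (h - a)*(rational part) = [-14/27] / (h - a').
Simple pole: residue = g(a) at a = (1/18) - ((1/18)*sqrt(647))*i, which is -((14/1941)*sqrt(647))*i.
The branch terms are analytic at (1/18) + ((1/18)*sqrt(647))*i and contribute nothing to the residue; only the rational part matters.
The factor h**2 - h/9 + 2 splits as (h - a)(h - a') with a = (1/18) + ((1/18)*sqrt(647))*i, a' = (1/18) - ((1/18)*sqrt(647))*i. At the order-1 pole a set g(h) = (h - a)*(rational part) = [-14/27] / (h - a').
Simple pole: residue = g(a) at a = (1/18) + ((1/18)*sqrt(647))*i, which is ((14/1941)*sqrt(647))*i.
List the singular points by increasing real part (a conjugate pair: the negative imaginary part first).


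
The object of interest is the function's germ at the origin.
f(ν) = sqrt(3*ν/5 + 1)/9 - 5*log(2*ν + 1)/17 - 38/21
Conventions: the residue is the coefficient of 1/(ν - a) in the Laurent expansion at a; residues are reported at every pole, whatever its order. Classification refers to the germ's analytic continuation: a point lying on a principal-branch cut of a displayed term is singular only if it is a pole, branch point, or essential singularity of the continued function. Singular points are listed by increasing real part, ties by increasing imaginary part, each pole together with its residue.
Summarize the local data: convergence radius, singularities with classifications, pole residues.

Branch term (1/9)*sqrt(1 - ν/(-5/3)): its argument vanishes at ν = -5/3, a square-root branch point, modulus 5/3.
Branch term (-5/17)*log(1 - ν/(-1/2)): its argument vanishes at ν = -1/2, a logarithmic branch point, modulus 1/2.
The radius of convergence is the smallest modulus among the singular points: 1/2.
List the singular points by increasing real part (a conjugate pair: the negative imaginary part first).

Radius of convergence at 0: 1/2.
At -5/3: an algebraic (square-root) branch point.
At -1/2: a logarithmic branch point.


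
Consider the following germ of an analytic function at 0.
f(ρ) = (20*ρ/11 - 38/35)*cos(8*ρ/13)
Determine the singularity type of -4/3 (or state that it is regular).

The point is a regular point.

There is no denominator, hence no pole anywhere.
The factor cos(8*ρ/13) is entire.
So the germ continues analytically to -4/3.


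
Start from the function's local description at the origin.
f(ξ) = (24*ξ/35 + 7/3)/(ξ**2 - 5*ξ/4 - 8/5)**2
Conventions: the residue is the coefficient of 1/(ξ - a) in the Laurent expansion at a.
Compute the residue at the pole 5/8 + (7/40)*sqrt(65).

The factor ξ**2 - 5*ξ/4 - 8/5 splits as (ξ - a)(ξ - a') with a = 5/8 + (7/40)*sqrt(65), a' = 5/8 - (7/40)*sqrt(65). At the order-2 pole a set g(ξ) = (ξ - a)^2*f(ξ) = [24*ξ/35 + 7/3] / (ξ - a')^2.
Order-2 pole: residue = g'(a); g'(5/8 + (7/40)*sqrt(65)) = -(37120/1217307)*sqrt(65), so the residue is -(37120/1217307)*sqrt(65).

The residue is -(37120/1217307)*sqrt(65).


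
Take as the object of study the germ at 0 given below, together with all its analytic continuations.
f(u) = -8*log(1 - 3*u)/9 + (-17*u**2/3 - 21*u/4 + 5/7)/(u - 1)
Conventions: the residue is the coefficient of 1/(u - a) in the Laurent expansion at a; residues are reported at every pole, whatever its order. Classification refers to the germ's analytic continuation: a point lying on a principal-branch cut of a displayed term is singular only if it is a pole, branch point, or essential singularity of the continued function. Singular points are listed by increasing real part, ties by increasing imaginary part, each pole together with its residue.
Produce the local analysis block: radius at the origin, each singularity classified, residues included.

Denominator factor (u - 1): pole of order 1 at 1, modulus 1.
Branch term (-8/9)*log(1 - u/(1/3)): its argument vanishes at u = 1/3, a logarithmic branch point, modulus 1/3.
The radius of convergence is the smallest modulus among the singular points: 1/3.
The branch term is analytic at 1 and contributes nothing to the residue; only the rational part matters.
At the order-1 pole 1 set g(u) = (u - (1))*(rational part) = -17*u**2/3 - 21*u/4 + 5/7.
Simple pole: residue = g(a) at a = 1, which is -857/84.
List the singular points by increasing real part (a conjugate pair: the negative imaginary part first).

Radius of convergence at 0: 1/3.
At 1/3: a logarithmic branch point.
At 1: a pole of order 1; residue -857/84.


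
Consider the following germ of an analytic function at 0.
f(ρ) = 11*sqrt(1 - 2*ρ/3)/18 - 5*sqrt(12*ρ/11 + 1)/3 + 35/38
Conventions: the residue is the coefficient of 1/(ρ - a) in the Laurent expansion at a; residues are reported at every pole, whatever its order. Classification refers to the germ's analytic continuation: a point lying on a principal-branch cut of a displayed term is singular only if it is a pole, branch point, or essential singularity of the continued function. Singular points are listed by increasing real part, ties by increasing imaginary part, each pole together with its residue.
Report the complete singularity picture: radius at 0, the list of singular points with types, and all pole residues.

Radius of convergence at 0: 11/12.
At -11/12: an algebraic (square-root) branch point.
At 3/2: an algebraic (square-root) branch point.

Branch term (11/18)*sqrt(1 - ρ/(3/2)): its argument vanishes at ρ = 3/2, a square-root branch point, modulus 3/2.
Branch term (-5/3)*sqrt(1 - ρ/(-11/12)): its argument vanishes at ρ = -11/12, a square-root branch point, modulus 11/12.
The radius of convergence is the smallest modulus among the singular points: 11/12.
List the singular points by increasing real part (a conjugate pair: the negative imaginary part first).


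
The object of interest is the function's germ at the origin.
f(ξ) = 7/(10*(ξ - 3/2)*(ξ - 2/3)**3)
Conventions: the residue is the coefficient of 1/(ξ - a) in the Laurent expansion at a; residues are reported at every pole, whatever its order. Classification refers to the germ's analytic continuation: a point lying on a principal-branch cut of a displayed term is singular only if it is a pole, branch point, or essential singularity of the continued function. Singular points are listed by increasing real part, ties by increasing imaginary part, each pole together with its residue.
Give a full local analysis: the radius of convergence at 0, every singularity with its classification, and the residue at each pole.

Denominator factor (ξ - 2/3)^3: pole of order 3 at 2/3, modulus 2/3.
Denominator factor (ξ - 3/2): pole of order 1 at 3/2, modulus 3/2.
The radius of convergence is the smallest modulus among the singular points: 2/3.
At the order-3 pole 2/3 set g(ξ) = (ξ - (2/3))^3*f(ξ) = 7/(10*(ξ - 3/2)).
Order-3 pole: residue = g''(a)/2; g''(2/3) = -1512/625, so the residue is -756/625.
At the order-1 pole 3/2 set g(ξ) = (ξ - (3/2))*f(ξ) = 7/(10*(ξ - 2/3)**3).
Simple pole: residue = g(a) at a = 3/2, which is 756/625.
List the singular points by increasing real part (a conjugate pair: the negative imaginary part first).

Radius of convergence at 0: 2/3.
At 2/3: a pole of order 3; residue -756/625.
At 3/2: a pole of order 1; residue 756/625.


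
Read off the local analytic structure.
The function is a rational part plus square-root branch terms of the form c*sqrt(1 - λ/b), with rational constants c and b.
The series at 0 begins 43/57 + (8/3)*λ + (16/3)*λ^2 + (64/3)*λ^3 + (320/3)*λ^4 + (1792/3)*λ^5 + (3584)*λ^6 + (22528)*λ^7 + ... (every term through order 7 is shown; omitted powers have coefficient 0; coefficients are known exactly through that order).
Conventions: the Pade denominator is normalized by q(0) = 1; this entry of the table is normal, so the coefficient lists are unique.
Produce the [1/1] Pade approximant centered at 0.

The Pade approximant has numerator coefficients [43/57, 22/19]; denominator coefficients [1, -2].

Taylor coefficients needed (read off): a_0 = 43/57, a_1 = 8/3, a_2 = 16/3.
Write the denominator as Q(λ) = 1 + q1*λ. Requiring Q*f - P = O(λ^3) with deg P <= 1 kills the coefficients of λ^2..λ^2 in Q*f:
  λ^2: a_2 + q1*a_1 = 0, i.e. 16/3 + (8/3)*q1 = 0.
Solving this linear system: q1 = -2.
The numerator is Q*f truncated at degree 1: P0 = a_0 = 43/57; P1 = a_1 + q1*a_0 = 22/19.


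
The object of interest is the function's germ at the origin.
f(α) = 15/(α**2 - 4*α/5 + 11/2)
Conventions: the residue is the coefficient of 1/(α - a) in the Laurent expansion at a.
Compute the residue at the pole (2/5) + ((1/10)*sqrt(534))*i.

The factor α**2 - 4*α/5 + 11/2 splits as (α - a)(α - a') with a = (2/5) + ((1/10)*sqrt(534))*i, a' = (2/5) - ((1/10)*sqrt(534))*i. At the order-1 pole a set g(α) = (α - a)*f(α) = [15] / (α - a').
Simple pole: residue = g(a) at a = (2/5) + ((1/10)*sqrt(534))*i, which is -((25/178)*sqrt(534))*i.

The residue is -((25/178)*sqrt(534))*i.


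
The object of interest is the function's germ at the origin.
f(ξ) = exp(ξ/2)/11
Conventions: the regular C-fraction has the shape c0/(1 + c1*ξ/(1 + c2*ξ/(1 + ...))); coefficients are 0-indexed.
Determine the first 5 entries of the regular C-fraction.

Taylor coefficients (expand at 0): a_0 = 1/11, a_1 = 1/22, a_2 = 1/88, a_3 = 1/528, a_4 = 1/4224.
c0 = a_0 = 1/11. Peel one level at a time: if S = 1 + c*ξ/S' with S'(0) = 1, then c is the ξ-coefficient of S and S' = c*ξ/(S - 1).
S_1 = c0/f = 1 + (-1/2)*ξ + (1/8)*ξ^2 + ...; c1 = -1/2.
S_2 = c1*ξ/(S_1 - 1) = 1 + (1/4)*ξ + (1/48)*ξ^2 + ...; c2 = 1/4.
S_3 = c2*ξ/(S_2 - 1) = 1 + (-1/12)*ξ + (1/144)*ξ^2 + ...; c3 = -1/12.
S_4 = c3*ξ/(S_3 - 1) = 1 + (1/12)*ξ + ...; c4 = 1/12.

The regular C-fraction coefficients are [1/11, -1/2, 1/4, -1/12, 1/12].


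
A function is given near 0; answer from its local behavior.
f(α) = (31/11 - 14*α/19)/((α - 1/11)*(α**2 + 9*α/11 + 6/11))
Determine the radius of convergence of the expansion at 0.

The radius of convergence is 1/11.

Denominator factor (α - 1/11): pole of order 1 at 1/11, modulus 1/11.
Denominator factor (α**2 + 9*α/11 + 6/11): discriminant -183/121, complex-conjugate roots (-9/22) + ((1/22)*sqrt(183))*i and (-9/22) - ((1/22)*sqrt(183))*i; poles of order 1, moduli (1/11)*sqrt(66) and (1/11)*sqrt(66).
The radius of convergence is the smallest modulus among the singular points: 1/11.


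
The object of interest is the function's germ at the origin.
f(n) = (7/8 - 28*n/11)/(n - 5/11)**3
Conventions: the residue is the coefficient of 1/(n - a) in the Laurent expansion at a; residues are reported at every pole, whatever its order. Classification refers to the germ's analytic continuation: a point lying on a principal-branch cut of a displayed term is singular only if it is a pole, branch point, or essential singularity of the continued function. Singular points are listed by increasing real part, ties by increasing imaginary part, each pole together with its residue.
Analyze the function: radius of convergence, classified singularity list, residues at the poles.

Radius of convergence at 0: 5/11.
At 5/11: a pole of order 3; residue 0.

Denominator factor (n - 5/11)^3: pole of order 3 at 5/11, modulus 5/11.
The radius of convergence is the smallest modulus among the singular points: 5/11.
At the order-3 pole 5/11 set g(n) = (n - (5/11))^3*f(n) = 7/8 - 28*n/11.
Order-3 pole: residue = g''(a)/2; g''(5/11) = 0, so the residue is 0.


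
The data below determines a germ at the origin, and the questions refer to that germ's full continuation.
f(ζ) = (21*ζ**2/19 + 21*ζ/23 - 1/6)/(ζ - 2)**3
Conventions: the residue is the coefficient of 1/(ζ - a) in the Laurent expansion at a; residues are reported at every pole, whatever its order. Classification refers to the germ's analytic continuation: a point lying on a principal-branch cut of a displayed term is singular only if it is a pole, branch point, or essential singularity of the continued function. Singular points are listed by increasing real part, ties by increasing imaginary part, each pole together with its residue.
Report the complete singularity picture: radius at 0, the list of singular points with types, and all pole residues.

Denominator factor (ζ - 2)^3: pole of order 3 at 2, modulus 2.
The radius of convergence is the smallest modulus among the singular points: 2.
At the order-3 pole 2 set g(ζ) = (ζ - (2))^3*f(ζ) = 21*ζ**2/19 + 21*ζ/23 - 1/6.
Order-3 pole: residue = g''(a)/2; g''(2) = 42/19, so the residue is 21/19.

Radius of convergence at 0: 2.
At 2: a pole of order 3; residue 21/19.


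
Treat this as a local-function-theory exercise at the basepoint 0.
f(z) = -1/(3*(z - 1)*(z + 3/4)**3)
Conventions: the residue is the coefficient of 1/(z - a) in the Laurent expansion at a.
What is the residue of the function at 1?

At the order-1 pole 1 set g(z) = (z - (1))*f(z) = -1/(3*(z + 3/4)**3).
Simple pole: residue = g(a) at a = 1, which is -64/1029.

The residue is -64/1029.


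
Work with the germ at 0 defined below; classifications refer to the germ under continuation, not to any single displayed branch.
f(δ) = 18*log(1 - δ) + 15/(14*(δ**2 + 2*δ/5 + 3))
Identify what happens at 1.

The point is a logarithmic branch point.

The term (18)*log(1 - δ/(1)) has argument 1 - 1/(1) = 0 at 1: a logarithmic (infinitely-sheeted) branch point; the remaining terms are analytic or single-valued there.


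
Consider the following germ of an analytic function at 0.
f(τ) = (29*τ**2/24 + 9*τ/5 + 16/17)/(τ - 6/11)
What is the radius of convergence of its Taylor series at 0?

Denominator factor (τ - 6/11): pole of order 1 at 6/11, modulus 6/11.
The radius of convergence is the smallest modulus among the singular points: 6/11.

The radius of convergence is 6/11.


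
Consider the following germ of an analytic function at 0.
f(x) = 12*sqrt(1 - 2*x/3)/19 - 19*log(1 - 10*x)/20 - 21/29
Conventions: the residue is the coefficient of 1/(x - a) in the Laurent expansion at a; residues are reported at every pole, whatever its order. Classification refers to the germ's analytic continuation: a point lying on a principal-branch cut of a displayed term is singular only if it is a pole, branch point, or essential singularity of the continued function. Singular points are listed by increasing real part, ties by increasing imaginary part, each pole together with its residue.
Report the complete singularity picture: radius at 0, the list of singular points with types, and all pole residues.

Branch term (-19/20)*log(1 - x/(1/10)): its argument vanishes at x = 1/10, a logarithmic branch point, modulus 1/10.
Branch term (12/19)*sqrt(1 - x/(3/2)): its argument vanishes at x = 3/2, a square-root branch point, modulus 3/2.
The radius of convergence is the smallest modulus among the singular points: 1/10.
List the singular points by increasing real part (a conjugate pair: the negative imaginary part first).

Radius of convergence at 0: 1/10.
At 1/10: a logarithmic branch point.
At 3/2: an algebraic (square-root) branch point.


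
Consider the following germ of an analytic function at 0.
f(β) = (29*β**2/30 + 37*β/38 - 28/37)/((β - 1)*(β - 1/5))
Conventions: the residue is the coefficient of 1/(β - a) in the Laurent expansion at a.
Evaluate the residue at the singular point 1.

The residue is 12481/8436.

At the order-1 pole 1 set g(β) = (β - (1))*f(β) = (29*β**2/30 + 37*β/38 - 28/37)/(β - 1/5).
Simple pole: residue = g(a) at a = 1, which is 12481/8436.
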